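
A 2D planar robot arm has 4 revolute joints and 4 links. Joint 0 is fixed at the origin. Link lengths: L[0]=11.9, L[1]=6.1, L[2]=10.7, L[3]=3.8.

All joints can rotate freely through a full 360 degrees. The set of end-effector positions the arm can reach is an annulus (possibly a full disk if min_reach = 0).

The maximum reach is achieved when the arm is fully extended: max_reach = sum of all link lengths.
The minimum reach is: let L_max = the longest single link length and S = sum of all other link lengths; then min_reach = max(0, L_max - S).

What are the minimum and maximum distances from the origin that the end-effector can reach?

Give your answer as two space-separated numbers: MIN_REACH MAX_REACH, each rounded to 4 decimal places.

Link lengths: [11.9, 6.1, 10.7, 3.8]
max_reach = 11.9 + 6.1 + 10.7 + 3.8 = 32.5
L_max = max([11.9, 6.1, 10.7, 3.8]) = 11.9
S (sum of others) = 32.5 - 11.9 = 20.6
min_reach = max(0, 11.9 - 20.6) = max(0, -8.7) = 0

Answer: 0.0000 32.5000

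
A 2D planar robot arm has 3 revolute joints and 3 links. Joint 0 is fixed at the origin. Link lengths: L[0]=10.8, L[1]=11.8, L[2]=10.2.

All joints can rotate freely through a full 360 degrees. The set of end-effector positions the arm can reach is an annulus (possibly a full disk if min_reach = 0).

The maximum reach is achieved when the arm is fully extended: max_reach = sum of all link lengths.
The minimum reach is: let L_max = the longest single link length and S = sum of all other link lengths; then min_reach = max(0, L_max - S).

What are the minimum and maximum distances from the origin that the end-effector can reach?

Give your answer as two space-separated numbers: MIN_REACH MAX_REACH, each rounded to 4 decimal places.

Answer: 0.0000 32.8000

Derivation:
Link lengths: [10.8, 11.8, 10.2]
max_reach = 10.8 + 11.8 + 10.2 = 32.8
L_max = max([10.8, 11.8, 10.2]) = 11.8
S (sum of others) = 32.8 - 11.8 = 21
min_reach = max(0, 11.8 - 21) = max(0, -9.2) = 0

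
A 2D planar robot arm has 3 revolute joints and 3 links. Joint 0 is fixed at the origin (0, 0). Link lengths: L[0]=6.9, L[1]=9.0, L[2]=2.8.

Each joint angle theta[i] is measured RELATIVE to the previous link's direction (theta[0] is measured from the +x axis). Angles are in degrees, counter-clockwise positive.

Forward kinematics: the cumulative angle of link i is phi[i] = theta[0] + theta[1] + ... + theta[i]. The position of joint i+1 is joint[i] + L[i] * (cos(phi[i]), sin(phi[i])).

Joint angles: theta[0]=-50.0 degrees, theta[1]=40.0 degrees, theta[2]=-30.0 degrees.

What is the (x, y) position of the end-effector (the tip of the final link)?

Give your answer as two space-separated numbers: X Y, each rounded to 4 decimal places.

joint[0] = (0.0000, 0.0000)  (base)
link 0: phi[0] = -50 = -50 deg
  cos(-50 deg) = 0.6428, sin(-50 deg) = -0.7660
  joint[1] = (0.0000, 0.0000) + 6.9 * (0.6428, -0.7660) = (0.0000 + 4.4352, 0.0000 + -5.2857) = (4.4352, -5.2857)
link 1: phi[1] = -50 + 40 = -10 deg
  cos(-10 deg) = 0.9848, sin(-10 deg) = -0.1736
  joint[2] = (4.4352, -5.2857) + 9 * (0.9848, -0.1736) = (4.4352 + 8.8633, -5.2857 + -1.5628) = (13.2985, -6.8485)
link 2: phi[2] = -50 + 40 + -30 = -40 deg
  cos(-40 deg) = 0.7660, sin(-40 deg) = -0.6428
  joint[3] = (13.2985, -6.8485) + 2.8 * (0.7660, -0.6428) = (13.2985 + 2.1449, -6.8485 + -1.7998) = (15.4434, -8.6483)
End effector: (15.4434, -8.6483)

Answer: 15.4434 -8.6483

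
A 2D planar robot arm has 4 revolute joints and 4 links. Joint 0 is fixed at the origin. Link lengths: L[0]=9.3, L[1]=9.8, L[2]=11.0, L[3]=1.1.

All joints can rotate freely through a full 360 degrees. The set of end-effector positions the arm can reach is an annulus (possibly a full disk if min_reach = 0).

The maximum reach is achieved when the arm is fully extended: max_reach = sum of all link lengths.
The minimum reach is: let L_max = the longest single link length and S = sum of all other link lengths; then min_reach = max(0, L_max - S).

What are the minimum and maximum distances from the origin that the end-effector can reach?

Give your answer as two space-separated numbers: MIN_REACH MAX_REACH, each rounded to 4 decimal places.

Answer: 0.0000 31.2000

Derivation:
Link lengths: [9.3, 9.8, 11.0, 1.1]
max_reach = 9.3 + 9.8 + 11 + 1.1 = 31.2
L_max = max([9.3, 9.8, 11.0, 1.1]) = 11
S (sum of others) = 31.2 - 11 = 20.2
min_reach = max(0, 11 - 20.2) = max(0, -9.2) = 0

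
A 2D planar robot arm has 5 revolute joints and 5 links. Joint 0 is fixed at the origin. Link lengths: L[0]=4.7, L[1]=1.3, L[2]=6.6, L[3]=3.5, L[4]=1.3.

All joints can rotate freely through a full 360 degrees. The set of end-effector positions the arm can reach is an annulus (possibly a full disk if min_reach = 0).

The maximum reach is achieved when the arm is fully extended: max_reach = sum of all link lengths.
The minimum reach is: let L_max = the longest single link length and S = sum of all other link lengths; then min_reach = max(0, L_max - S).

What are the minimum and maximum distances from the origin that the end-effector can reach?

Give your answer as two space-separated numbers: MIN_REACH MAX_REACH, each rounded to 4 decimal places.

Link lengths: [4.7, 1.3, 6.6, 3.5, 1.3]
max_reach = 4.7 + 1.3 + 6.6 + 3.5 + 1.3 = 17.4
L_max = max([4.7, 1.3, 6.6, 3.5, 1.3]) = 6.6
S (sum of others) = 17.4 - 6.6 = 10.8
min_reach = max(0, 6.6 - 10.8) = max(0, -4.2) = 0

Answer: 0.0000 17.4000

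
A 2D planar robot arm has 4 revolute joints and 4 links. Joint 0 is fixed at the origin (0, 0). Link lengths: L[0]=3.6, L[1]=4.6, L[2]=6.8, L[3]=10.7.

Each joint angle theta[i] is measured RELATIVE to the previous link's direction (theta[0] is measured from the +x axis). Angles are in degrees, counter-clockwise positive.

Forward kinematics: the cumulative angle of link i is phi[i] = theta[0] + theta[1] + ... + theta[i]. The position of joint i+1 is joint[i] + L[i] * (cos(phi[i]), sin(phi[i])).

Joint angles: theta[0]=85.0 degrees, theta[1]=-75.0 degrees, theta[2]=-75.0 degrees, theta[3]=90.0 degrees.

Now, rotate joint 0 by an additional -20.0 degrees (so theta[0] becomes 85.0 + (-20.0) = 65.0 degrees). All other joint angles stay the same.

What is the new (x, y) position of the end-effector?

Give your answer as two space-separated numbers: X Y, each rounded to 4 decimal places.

Answer: 17.3035 -3.3776

Derivation:
joint[0] = (0.0000, 0.0000)  (base)
link 0: phi[0] = 65 = 65 deg
  cos(65 deg) = 0.4226, sin(65 deg) = 0.9063
  joint[1] = (0.0000, 0.0000) + 3.6 * (0.4226, 0.9063) = (0.0000 + 1.5214, 0.0000 + 3.2627) = (1.5214, 3.2627)
link 1: phi[1] = 65 + -75 = -10 deg
  cos(-10 deg) = 0.9848, sin(-10 deg) = -0.1736
  joint[2] = (1.5214, 3.2627) + 4.6 * (0.9848, -0.1736) = (1.5214 + 4.5301, 3.2627 + -0.7988) = (6.0515, 2.4639)
link 2: phi[2] = 65 + -75 + -75 = -85 deg
  cos(-85 deg) = 0.0872, sin(-85 deg) = -0.9962
  joint[3] = (6.0515, 2.4639) + 6.8 * (0.0872, -0.9962) = (6.0515 + 0.5927, 2.4639 + -6.7741) = (6.6442, -4.3102)
link 3: phi[3] = 65 + -75 + -75 + 90 = 5 deg
  cos(5 deg) = 0.9962, sin(5 deg) = 0.0872
  joint[4] = (6.6442, -4.3102) + 10.7 * (0.9962, 0.0872) = (6.6442 + 10.6593, -4.3102 + 0.9326) = (17.3035, -3.3776)
End effector: (17.3035, -3.3776)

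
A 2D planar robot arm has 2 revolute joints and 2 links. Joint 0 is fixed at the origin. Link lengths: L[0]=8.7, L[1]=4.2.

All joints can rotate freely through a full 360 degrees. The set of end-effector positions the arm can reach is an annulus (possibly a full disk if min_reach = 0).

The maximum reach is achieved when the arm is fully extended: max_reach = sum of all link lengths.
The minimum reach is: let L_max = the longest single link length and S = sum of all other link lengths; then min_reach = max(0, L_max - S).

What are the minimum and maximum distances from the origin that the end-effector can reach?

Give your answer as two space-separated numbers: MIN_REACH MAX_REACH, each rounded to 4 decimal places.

Link lengths: [8.7, 4.2]
max_reach = 8.7 + 4.2 = 12.9
L_max = max([8.7, 4.2]) = 8.7
S (sum of others) = 12.9 - 8.7 = 4.2
min_reach = max(0, 8.7 - 4.2) = max(0, 4.5) = 4.5

Answer: 4.5000 12.9000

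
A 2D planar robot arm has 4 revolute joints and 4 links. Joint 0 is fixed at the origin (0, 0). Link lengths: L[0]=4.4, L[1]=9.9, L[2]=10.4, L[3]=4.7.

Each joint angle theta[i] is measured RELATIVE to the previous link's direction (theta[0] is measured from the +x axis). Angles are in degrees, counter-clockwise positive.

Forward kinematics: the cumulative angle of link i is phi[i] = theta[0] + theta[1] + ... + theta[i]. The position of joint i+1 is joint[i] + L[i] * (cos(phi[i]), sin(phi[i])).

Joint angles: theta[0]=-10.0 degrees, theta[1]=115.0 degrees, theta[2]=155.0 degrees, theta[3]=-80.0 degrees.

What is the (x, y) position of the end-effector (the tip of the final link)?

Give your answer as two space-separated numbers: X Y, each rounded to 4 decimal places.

Answer: -4.7351 -1.4434

Derivation:
joint[0] = (0.0000, 0.0000)  (base)
link 0: phi[0] = -10 = -10 deg
  cos(-10 deg) = 0.9848, sin(-10 deg) = -0.1736
  joint[1] = (0.0000, 0.0000) + 4.4 * (0.9848, -0.1736) = (0.0000 + 4.3332, 0.0000 + -0.7641) = (4.3332, -0.7641)
link 1: phi[1] = -10 + 115 = 105 deg
  cos(105 deg) = -0.2588, sin(105 deg) = 0.9659
  joint[2] = (4.3332, -0.7641) + 9.9 * (-0.2588, 0.9659) = (4.3332 + -2.5623, -0.7641 + 9.5627) = (1.7708, 8.7986)
link 2: phi[2] = -10 + 115 + 155 = 260 deg
  cos(260 deg) = -0.1736, sin(260 deg) = -0.9848
  joint[3] = (1.7708, 8.7986) + 10.4 * (-0.1736, -0.9848) = (1.7708 + -1.8059, 8.7986 + -10.2420) = (-0.0351, -1.4434)
link 3: phi[3] = -10 + 115 + 155 + -80 = 180 deg
  cos(180 deg) = -1.0000, sin(180 deg) = 0.0000
  joint[4] = (-0.0351, -1.4434) + 4.7 * (-1.0000, 0.0000) = (-0.0351 + -4.7000, -1.4434 + 0.0000) = (-4.7351, -1.4434)
End effector: (-4.7351, -1.4434)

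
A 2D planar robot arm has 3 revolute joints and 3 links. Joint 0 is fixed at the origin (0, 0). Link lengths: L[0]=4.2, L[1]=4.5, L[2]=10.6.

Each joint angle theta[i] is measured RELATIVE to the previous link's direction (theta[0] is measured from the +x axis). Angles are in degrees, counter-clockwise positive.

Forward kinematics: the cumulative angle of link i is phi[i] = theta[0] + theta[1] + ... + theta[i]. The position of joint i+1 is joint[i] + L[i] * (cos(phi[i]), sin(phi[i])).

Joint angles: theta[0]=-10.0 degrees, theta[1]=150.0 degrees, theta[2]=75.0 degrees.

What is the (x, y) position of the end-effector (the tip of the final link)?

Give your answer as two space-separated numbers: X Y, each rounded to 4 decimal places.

joint[0] = (0.0000, 0.0000)  (base)
link 0: phi[0] = -10 = -10 deg
  cos(-10 deg) = 0.9848, sin(-10 deg) = -0.1736
  joint[1] = (0.0000, 0.0000) + 4.2 * (0.9848, -0.1736) = (0.0000 + 4.1362, 0.0000 + -0.7293) = (4.1362, -0.7293)
link 1: phi[1] = -10 + 150 = 140 deg
  cos(140 deg) = -0.7660, sin(140 deg) = 0.6428
  joint[2] = (4.1362, -0.7293) + 4.5 * (-0.7660, 0.6428) = (4.1362 + -3.4472, -0.7293 + 2.8925) = (0.6890, 2.1632)
link 2: phi[2] = -10 + 150 + 75 = 215 deg
  cos(215 deg) = -0.8192, sin(215 deg) = -0.5736
  joint[3] = (0.6890, 2.1632) + 10.6 * (-0.8192, -0.5736) = (0.6890 + -8.6830, 2.1632 + -6.0799) = (-7.9940, -3.9167)
End effector: (-7.9940, -3.9167)

Answer: -7.9940 -3.9167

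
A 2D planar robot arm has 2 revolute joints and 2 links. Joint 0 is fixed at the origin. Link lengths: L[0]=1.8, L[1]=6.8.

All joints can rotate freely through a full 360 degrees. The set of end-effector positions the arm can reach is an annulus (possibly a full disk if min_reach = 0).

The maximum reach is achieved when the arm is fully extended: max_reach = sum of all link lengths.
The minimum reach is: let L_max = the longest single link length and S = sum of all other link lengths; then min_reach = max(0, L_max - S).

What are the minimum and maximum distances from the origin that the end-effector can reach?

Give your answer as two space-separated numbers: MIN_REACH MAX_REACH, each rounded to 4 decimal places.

Answer: 5.0000 8.6000

Derivation:
Link lengths: [1.8, 6.8]
max_reach = 1.8 + 6.8 = 8.6
L_max = max([1.8, 6.8]) = 6.8
S (sum of others) = 8.6 - 6.8 = 1.8
min_reach = max(0, 6.8 - 1.8) = max(0, 5) = 5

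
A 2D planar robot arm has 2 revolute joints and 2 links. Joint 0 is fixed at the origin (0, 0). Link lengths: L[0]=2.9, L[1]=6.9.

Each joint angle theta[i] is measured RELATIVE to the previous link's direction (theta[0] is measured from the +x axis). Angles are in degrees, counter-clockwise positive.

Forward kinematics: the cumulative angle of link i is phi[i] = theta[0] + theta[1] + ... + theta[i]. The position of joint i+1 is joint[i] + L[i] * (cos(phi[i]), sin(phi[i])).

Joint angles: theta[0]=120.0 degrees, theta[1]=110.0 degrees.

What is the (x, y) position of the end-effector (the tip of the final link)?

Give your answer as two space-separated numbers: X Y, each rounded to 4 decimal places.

joint[0] = (0.0000, 0.0000)  (base)
link 0: phi[0] = 120 = 120 deg
  cos(120 deg) = -0.5000, sin(120 deg) = 0.8660
  joint[1] = (0.0000, 0.0000) + 2.9 * (-0.5000, 0.8660) = (0.0000 + -1.4500, 0.0000 + 2.5115) = (-1.4500, 2.5115)
link 1: phi[1] = 120 + 110 = 230 deg
  cos(230 deg) = -0.6428, sin(230 deg) = -0.7660
  joint[2] = (-1.4500, 2.5115) + 6.9 * (-0.6428, -0.7660) = (-1.4500 + -4.4352, 2.5115 + -5.2857) = (-5.8852, -2.7742)
End effector: (-5.8852, -2.7742)

Answer: -5.8852 -2.7742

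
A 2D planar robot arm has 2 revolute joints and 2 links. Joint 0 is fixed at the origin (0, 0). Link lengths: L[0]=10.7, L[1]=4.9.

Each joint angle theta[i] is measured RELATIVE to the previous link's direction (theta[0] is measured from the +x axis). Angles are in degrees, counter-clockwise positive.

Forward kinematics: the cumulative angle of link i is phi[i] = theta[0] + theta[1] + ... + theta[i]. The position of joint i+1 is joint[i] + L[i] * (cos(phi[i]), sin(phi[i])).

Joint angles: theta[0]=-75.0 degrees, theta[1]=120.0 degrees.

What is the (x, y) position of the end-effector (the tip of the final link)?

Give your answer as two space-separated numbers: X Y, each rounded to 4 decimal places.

joint[0] = (0.0000, 0.0000)  (base)
link 0: phi[0] = -75 = -75 deg
  cos(-75 deg) = 0.2588, sin(-75 deg) = -0.9659
  joint[1] = (0.0000, 0.0000) + 10.7 * (0.2588, -0.9659) = (0.0000 + 2.7694, 0.0000 + -10.3354) = (2.7694, -10.3354)
link 1: phi[1] = -75 + 120 = 45 deg
  cos(45 deg) = 0.7071, sin(45 deg) = 0.7071
  joint[2] = (2.7694, -10.3354) + 4.9 * (0.7071, 0.7071) = (2.7694 + 3.4648, -10.3354 + 3.4648) = (6.2342, -6.8706)
End effector: (6.2342, -6.8706)

Answer: 6.2342 -6.8706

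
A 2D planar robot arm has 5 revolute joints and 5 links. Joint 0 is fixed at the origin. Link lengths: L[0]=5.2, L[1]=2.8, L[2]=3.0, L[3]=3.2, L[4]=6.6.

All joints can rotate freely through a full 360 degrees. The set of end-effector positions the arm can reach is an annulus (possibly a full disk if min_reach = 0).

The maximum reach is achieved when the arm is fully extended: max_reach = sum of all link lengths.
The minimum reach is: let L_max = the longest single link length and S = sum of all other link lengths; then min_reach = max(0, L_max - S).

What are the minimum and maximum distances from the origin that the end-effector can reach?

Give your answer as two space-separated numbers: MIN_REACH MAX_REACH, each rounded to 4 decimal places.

Link lengths: [5.2, 2.8, 3.0, 3.2, 6.6]
max_reach = 5.2 + 2.8 + 3 + 3.2 + 6.6 = 20.8
L_max = max([5.2, 2.8, 3.0, 3.2, 6.6]) = 6.6
S (sum of others) = 20.8 - 6.6 = 14.2
min_reach = max(0, 6.6 - 14.2) = max(0, -7.6) = 0

Answer: 0.0000 20.8000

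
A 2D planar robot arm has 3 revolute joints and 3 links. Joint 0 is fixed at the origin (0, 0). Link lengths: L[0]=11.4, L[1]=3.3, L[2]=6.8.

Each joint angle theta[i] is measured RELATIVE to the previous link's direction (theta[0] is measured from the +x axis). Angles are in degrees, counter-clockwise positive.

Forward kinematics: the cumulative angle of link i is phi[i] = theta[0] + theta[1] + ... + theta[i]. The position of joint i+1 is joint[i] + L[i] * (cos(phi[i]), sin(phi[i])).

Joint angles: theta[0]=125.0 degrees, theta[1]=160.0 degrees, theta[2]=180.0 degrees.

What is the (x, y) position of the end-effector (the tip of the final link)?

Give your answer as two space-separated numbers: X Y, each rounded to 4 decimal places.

Answer: -7.4446 12.7191

Derivation:
joint[0] = (0.0000, 0.0000)  (base)
link 0: phi[0] = 125 = 125 deg
  cos(125 deg) = -0.5736, sin(125 deg) = 0.8192
  joint[1] = (0.0000, 0.0000) + 11.4 * (-0.5736, 0.8192) = (0.0000 + -6.5388, 0.0000 + 9.3383) = (-6.5388, 9.3383)
link 1: phi[1] = 125 + 160 = 285 deg
  cos(285 deg) = 0.2588, sin(285 deg) = -0.9659
  joint[2] = (-6.5388, 9.3383) + 3.3 * (0.2588, -0.9659) = (-6.5388 + 0.8541, 9.3383 + -3.1876) = (-5.6847, 6.1508)
link 2: phi[2] = 125 + 160 + 180 = 465 deg
  cos(465 deg) = -0.2588, sin(465 deg) = 0.9659
  joint[3] = (-5.6847, 6.1508) + 6.8 * (-0.2588, 0.9659) = (-5.6847 + -1.7600, 6.1508 + 6.5683) = (-7.4446, 12.7191)
End effector: (-7.4446, 12.7191)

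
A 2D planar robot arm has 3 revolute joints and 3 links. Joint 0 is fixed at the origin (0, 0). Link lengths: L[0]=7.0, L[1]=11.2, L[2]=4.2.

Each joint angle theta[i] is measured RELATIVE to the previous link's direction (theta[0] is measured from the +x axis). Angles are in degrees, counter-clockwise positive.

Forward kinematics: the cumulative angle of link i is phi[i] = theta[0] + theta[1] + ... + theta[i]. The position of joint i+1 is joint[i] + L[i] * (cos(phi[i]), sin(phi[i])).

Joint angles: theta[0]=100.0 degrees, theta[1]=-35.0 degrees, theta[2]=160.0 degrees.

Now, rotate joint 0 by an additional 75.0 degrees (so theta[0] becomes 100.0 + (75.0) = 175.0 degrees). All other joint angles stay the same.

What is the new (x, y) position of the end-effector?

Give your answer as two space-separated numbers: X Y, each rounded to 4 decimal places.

Answer: -13.4531 4.1720

Derivation:
joint[0] = (0.0000, 0.0000)  (base)
link 0: phi[0] = 175 = 175 deg
  cos(175 deg) = -0.9962, sin(175 deg) = 0.0872
  joint[1] = (0.0000, 0.0000) + 7 * (-0.9962, 0.0872) = (0.0000 + -6.9734, 0.0000 + 0.6101) = (-6.9734, 0.6101)
link 1: phi[1] = 175 + -35 = 140 deg
  cos(140 deg) = -0.7660, sin(140 deg) = 0.6428
  joint[2] = (-6.9734, 0.6101) + 11.2 * (-0.7660, 0.6428) = (-6.9734 + -8.5797, 0.6101 + 7.1992) = (-15.5531, 7.8093)
link 2: phi[2] = 175 + -35 + 160 = 300 deg
  cos(300 deg) = 0.5000, sin(300 deg) = -0.8660
  joint[3] = (-15.5531, 7.8093) + 4.2 * (0.5000, -0.8660) = (-15.5531 + 2.1000, 7.8093 + -3.6373) = (-13.4531, 4.1720)
End effector: (-13.4531, 4.1720)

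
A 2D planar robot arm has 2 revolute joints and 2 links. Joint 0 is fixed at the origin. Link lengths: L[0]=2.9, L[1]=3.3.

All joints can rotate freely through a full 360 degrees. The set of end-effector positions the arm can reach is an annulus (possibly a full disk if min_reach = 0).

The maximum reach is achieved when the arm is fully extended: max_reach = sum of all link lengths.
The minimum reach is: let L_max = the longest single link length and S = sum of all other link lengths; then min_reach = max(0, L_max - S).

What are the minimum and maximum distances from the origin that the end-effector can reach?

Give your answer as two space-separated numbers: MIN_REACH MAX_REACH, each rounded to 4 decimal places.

Answer: 0.4000 6.2000

Derivation:
Link lengths: [2.9, 3.3]
max_reach = 2.9 + 3.3 = 6.2
L_max = max([2.9, 3.3]) = 3.3
S (sum of others) = 6.2 - 3.3 = 2.9
min_reach = max(0, 3.3 - 2.9) = max(0, 0.4) = 0.4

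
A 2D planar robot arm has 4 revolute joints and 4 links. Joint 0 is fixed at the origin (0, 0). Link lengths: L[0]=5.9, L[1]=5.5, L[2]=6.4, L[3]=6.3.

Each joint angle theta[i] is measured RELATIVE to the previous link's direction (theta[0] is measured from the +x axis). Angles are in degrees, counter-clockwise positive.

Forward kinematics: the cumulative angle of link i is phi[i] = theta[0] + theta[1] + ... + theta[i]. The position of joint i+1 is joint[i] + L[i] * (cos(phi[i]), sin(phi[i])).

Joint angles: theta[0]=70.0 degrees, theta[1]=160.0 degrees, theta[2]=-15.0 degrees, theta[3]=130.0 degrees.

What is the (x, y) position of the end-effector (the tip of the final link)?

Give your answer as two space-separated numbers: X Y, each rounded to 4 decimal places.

joint[0] = (0.0000, 0.0000)  (base)
link 0: phi[0] = 70 = 70 deg
  cos(70 deg) = 0.3420, sin(70 deg) = 0.9397
  joint[1] = (0.0000, 0.0000) + 5.9 * (0.3420, 0.9397) = (0.0000 + 2.0179, 0.0000 + 5.5442) = (2.0179, 5.5442)
link 1: phi[1] = 70 + 160 = 230 deg
  cos(230 deg) = -0.6428, sin(230 deg) = -0.7660
  joint[2] = (2.0179, 5.5442) + 5.5 * (-0.6428, -0.7660) = (2.0179 + -3.5353, 5.5442 + -4.2132) = (-1.5174, 1.3309)
link 2: phi[2] = 70 + 160 + -15 = 215 deg
  cos(215 deg) = -0.8192, sin(215 deg) = -0.5736
  joint[3] = (-1.5174, 1.3309) + 6.4 * (-0.8192, -0.5736) = (-1.5174 + -5.2426, 1.3309 + -3.6709) = (-6.7600, -2.3399)
link 3: phi[3] = 70 + 160 + -15 + 130 = 345 deg
  cos(345 deg) = 0.9659, sin(345 deg) = -0.2588
  joint[4] = (-6.7600, -2.3399) + 6.3 * (0.9659, -0.2588) = (-6.7600 + 6.0853, -2.3399 + -1.6306) = (-0.6747, -3.9705)
End effector: (-0.6747, -3.9705)

Answer: -0.6747 -3.9705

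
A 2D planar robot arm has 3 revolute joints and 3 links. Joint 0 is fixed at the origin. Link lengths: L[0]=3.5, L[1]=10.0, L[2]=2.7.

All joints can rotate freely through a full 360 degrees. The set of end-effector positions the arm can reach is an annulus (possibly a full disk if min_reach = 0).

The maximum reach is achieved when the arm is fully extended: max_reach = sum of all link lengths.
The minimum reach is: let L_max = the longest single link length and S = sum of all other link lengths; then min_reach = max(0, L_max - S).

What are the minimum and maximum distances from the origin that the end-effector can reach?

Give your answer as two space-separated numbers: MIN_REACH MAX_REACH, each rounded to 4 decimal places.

Answer: 3.8000 16.2000

Derivation:
Link lengths: [3.5, 10.0, 2.7]
max_reach = 3.5 + 10 + 2.7 = 16.2
L_max = max([3.5, 10.0, 2.7]) = 10
S (sum of others) = 16.2 - 10 = 6.2
min_reach = max(0, 10 - 6.2) = max(0, 3.8) = 3.8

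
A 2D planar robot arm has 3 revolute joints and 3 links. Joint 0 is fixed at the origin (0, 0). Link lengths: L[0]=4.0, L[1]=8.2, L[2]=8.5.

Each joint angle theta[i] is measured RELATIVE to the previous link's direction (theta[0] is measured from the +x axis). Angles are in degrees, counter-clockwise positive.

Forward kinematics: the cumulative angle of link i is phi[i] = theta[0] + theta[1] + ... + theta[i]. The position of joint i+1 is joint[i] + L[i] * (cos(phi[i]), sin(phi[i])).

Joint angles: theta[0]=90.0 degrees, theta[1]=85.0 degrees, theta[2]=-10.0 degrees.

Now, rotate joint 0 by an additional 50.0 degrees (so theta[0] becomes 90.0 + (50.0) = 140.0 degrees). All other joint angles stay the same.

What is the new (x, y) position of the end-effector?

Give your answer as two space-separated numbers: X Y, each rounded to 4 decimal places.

joint[0] = (0.0000, 0.0000)  (base)
link 0: phi[0] = 140 = 140 deg
  cos(140 deg) = -0.7660, sin(140 deg) = 0.6428
  joint[1] = (0.0000, 0.0000) + 4 * (-0.7660, 0.6428) = (0.0000 + -3.0642, 0.0000 + 2.5712) = (-3.0642, 2.5712)
link 1: phi[1] = 140 + 85 = 225 deg
  cos(225 deg) = -0.7071, sin(225 deg) = -0.7071
  joint[2] = (-3.0642, 2.5712) + 8.2 * (-0.7071, -0.7071) = (-3.0642 + -5.7983, 2.5712 + -5.7983) = (-8.8625, -3.2271)
link 2: phi[2] = 140 + 85 + -10 = 215 deg
  cos(215 deg) = -0.8192, sin(215 deg) = -0.5736
  joint[3] = (-8.8625, -3.2271) + 8.5 * (-0.8192, -0.5736) = (-8.8625 + -6.9628, -3.2271 + -4.8754) = (-15.8252, -8.1025)
End effector: (-15.8252, -8.1025)

Answer: -15.8252 -8.1025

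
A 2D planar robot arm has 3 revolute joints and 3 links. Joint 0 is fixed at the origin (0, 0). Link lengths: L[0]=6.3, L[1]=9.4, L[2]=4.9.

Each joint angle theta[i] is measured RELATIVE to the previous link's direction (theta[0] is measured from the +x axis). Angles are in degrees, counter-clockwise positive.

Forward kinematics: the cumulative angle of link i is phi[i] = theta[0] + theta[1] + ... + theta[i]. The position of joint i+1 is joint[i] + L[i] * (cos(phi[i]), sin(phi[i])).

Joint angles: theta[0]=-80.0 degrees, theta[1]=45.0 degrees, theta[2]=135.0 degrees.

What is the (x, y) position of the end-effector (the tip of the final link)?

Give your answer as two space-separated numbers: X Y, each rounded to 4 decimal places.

Answer: 7.9431 -6.7703

Derivation:
joint[0] = (0.0000, 0.0000)  (base)
link 0: phi[0] = -80 = -80 deg
  cos(-80 deg) = 0.1736, sin(-80 deg) = -0.9848
  joint[1] = (0.0000, 0.0000) + 6.3 * (0.1736, -0.9848) = (0.0000 + 1.0940, 0.0000 + -6.2043) = (1.0940, -6.2043)
link 1: phi[1] = -80 + 45 = -35 deg
  cos(-35 deg) = 0.8192, sin(-35 deg) = -0.5736
  joint[2] = (1.0940, -6.2043) + 9.4 * (0.8192, -0.5736) = (1.0940 + 7.7000, -6.2043 + -5.3916) = (8.7940, -11.5959)
link 2: phi[2] = -80 + 45 + 135 = 100 deg
  cos(100 deg) = -0.1736, sin(100 deg) = 0.9848
  joint[3] = (8.7940, -11.5959) + 4.9 * (-0.1736, 0.9848) = (8.7940 + -0.8509, -11.5959 + 4.8256) = (7.9431, -6.7703)
End effector: (7.9431, -6.7703)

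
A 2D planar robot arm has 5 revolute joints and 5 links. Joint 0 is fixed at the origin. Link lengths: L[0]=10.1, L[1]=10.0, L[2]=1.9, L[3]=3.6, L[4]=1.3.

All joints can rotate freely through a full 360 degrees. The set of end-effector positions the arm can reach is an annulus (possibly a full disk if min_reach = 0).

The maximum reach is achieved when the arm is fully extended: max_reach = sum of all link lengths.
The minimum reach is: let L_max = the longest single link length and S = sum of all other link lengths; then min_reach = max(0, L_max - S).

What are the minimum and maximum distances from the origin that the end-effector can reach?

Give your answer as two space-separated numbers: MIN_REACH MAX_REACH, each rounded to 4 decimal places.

Link lengths: [10.1, 10.0, 1.9, 3.6, 1.3]
max_reach = 10.1 + 10 + 1.9 + 3.6 + 1.3 = 26.9
L_max = max([10.1, 10.0, 1.9, 3.6, 1.3]) = 10.1
S (sum of others) = 26.9 - 10.1 = 16.8
min_reach = max(0, 10.1 - 16.8) = max(0, -6.7) = 0

Answer: 0.0000 26.9000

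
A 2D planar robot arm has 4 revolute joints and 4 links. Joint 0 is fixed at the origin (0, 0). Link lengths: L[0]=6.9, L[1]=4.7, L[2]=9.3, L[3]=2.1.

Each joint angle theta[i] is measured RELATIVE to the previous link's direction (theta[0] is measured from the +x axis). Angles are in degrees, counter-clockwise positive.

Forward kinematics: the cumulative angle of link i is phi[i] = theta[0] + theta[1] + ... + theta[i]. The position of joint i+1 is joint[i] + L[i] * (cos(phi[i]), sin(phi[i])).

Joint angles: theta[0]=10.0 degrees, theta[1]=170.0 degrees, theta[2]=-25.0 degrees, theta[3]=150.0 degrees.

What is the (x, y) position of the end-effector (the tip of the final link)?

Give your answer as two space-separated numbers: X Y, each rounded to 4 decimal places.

joint[0] = (0.0000, 0.0000)  (base)
link 0: phi[0] = 10 = 10 deg
  cos(10 deg) = 0.9848, sin(10 deg) = 0.1736
  joint[1] = (0.0000, 0.0000) + 6.9 * (0.9848, 0.1736) = (0.0000 + 6.7952, 0.0000 + 1.1982) = (6.7952, 1.1982)
link 1: phi[1] = 10 + 170 = 180 deg
  cos(180 deg) = -1.0000, sin(180 deg) = 0.0000
  joint[2] = (6.7952, 1.1982) + 4.7 * (-1.0000, 0.0000) = (6.7952 + -4.7000, 1.1982 + 0.0000) = (2.0952, 1.1982)
link 2: phi[2] = 10 + 170 + -25 = 155 deg
  cos(155 deg) = -0.9063, sin(155 deg) = 0.4226
  joint[3] = (2.0952, 1.1982) + 9.3 * (-0.9063, 0.4226) = (2.0952 + -8.4287, 1.1982 + 3.9303) = (-6.3335, 5.1285)
link 3: phi[3] = 10 + 170 + -25 + 150 = 305 deg
  cos(305 deg) = 0.5736, sin(305 deg) = -0.8192
  joint[4] = (-6.3335, 5.1285) + 2.1 * (0.5736, -0.8192) = (-6.3335 + 1.2045, 5.1285 + -1.7202) = (-5.1290, 3.4083)
End effector: (-5.1290, 3.4083)

Answer: -5.1290 3.4083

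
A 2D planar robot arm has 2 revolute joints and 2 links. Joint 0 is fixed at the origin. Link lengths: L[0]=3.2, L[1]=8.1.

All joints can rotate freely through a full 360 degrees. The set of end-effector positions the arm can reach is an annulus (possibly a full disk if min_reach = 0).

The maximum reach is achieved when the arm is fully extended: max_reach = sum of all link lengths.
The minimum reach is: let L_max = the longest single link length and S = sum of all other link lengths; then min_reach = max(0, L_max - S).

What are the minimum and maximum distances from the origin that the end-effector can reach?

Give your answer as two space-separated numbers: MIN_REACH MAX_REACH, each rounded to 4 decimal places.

Answer: 4.9000 11.3000

Derivation:
Link lengths: [3.2, 8.1]
max_reach = 3.2 + 8.1 = 11.3
L_max = max([3.2, 8.1]) = 8.1
S (sum of others) = 11.3 - 8.1 = 3.2
min_reach = max(0, 8.1 - 3.2) = max(0, 4.9) = 4.9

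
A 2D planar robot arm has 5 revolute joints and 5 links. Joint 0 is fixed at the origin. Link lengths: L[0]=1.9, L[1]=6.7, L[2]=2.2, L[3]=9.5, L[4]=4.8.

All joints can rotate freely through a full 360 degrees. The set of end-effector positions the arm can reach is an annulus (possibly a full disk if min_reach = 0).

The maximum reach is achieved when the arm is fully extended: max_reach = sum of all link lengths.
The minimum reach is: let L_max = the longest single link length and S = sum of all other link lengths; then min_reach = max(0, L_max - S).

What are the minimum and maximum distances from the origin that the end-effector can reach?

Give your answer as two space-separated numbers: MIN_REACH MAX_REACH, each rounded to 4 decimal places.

Link lengths: [1.9, 6.7, 2.2, 9.5, 4.8]
max_reach = 1.9 + 6.7 + 2.2 + 9.5 + 4.8 = 25.1
L_max = max([1.9, 6.7, 2.2, 9.5, 4.8]) = 9.5
S (sum of others) = 25.1 - 9.5 = 15.6
min_reach = max(0, 9.5 - 15.6) = max(0, -6.1) = 0

Answer: 0.0000 25.1000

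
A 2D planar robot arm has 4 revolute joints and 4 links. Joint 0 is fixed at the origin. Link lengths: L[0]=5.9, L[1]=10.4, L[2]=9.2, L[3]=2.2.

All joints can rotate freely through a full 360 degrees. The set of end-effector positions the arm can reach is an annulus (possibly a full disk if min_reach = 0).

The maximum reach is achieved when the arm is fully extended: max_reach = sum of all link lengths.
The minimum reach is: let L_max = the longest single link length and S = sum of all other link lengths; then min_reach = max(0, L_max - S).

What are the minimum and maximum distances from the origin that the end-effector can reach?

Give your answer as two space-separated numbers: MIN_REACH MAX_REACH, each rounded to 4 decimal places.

Link lengths: [5.9, 10.4, 9.2, 2.2]
max_reach = 5.9 + 10.4 + 9.2 + 2.2 = 27.7
L_max = max([5.9, 10.4, 9.2, 2.2]) = 10.4
S (sum of others) = 27.7 - 10.4 = 17.3
min_reach = max(0, 10.4 - 17.3) = max(0, -6.9) = 0

Answer: 0.0000 27.7000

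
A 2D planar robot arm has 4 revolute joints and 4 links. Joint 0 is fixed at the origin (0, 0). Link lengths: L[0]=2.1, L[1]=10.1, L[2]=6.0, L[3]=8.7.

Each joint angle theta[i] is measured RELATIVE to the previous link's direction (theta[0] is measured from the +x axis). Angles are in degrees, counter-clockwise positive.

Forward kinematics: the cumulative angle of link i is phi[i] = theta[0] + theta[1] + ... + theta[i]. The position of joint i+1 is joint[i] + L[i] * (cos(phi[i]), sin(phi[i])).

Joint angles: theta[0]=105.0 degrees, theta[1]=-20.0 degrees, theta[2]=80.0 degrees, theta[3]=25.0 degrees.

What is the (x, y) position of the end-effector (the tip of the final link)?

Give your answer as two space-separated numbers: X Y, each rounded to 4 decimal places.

joint[0] = (0.0000, 0.0000)  (base)
link 0: phi[0] = 105 = 105 deg
  cos(105 deg) = -0.2588, sin(105 deg) = 0.9659
  joint[1] = (0.0000, 0.0000) + 2.1 * (-0.2588, 0.9659) = (0.0000 + -0.5435, 0.0000 + 2.0284) = (-0.5435, 2.0284)
link 1: phi[1] = 105 + -20 = 85 deg
  cos(85 deg) = 0.0872, sin(85 deg) = 0.9962
  joint[2] = (-0.5435, 2.0284) + 10.1 * (0.0872, 0.9962) = (-0.5435 + 0.8803, 2.0284 + 10.0616) = (0.3368, 12.0900)
link 2: phi[2] = 105 + -20 + 80 = 165 deg
  cos(165 deg) = -0.9659, sin(165 deg) = 0.2588
  joint[3] = (0.3368, 12.0900) + 6 * (-0.9659, 0.2588) = (0.3368 + -5.7956, 12.0900 + 1.5529) = (-5.4588, 13.6429)
link 3: phi[3] = 105 + -20 + 80 + 25 = 190 deg
  cos(190 deg) = -0.9848, sin(190 deg) = -0.1736
  joint[4] = (-5.4588, 13.6429) + 8.7 * (-0.9848, -0.1736) = (-5.4588 + -8.5678, 13.6429 + -1.5107) = (-14.0266, 12.1322)
End effector: (-14.0266, 12.1322)

Answer: -14.0266 12.1322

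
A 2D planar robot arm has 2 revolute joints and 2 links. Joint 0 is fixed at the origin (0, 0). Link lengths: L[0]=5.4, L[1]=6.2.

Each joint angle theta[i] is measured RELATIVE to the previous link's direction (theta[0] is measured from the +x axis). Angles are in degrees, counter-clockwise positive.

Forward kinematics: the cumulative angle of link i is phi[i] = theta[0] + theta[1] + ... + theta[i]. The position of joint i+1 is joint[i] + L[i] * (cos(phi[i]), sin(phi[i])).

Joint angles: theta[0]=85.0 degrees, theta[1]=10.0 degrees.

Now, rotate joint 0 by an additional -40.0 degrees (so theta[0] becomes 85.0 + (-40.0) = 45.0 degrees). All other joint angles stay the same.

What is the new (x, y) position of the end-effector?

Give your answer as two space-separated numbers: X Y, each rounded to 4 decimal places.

joint[0] = (0.0000, 0.0000)  (base)
link 0: phi[0] = 45 = 45 deg
  cos(45 deg) = 0.7071, sin(45 deg) = 0.7071
  joint[1] = (0.0000, 0.0000) + 5.4 * (0.7071, 0.7071) = (0.0000 + 3.8184, 0.0000 + 3.8184) = (3.8184, 3.8184)
link 1: phi[1] = 45 + 10 = 55 deg
  cos(55 deg) = 0.5736, sin(55 deg) = 0.8192
  joint[2] = (3.8184, 3.8184) + 6.2 * (0.5736, 0.8192) = (3.8184 + 3.5562, 3.8184 + 5.0787) = (7.3746, 8.8971)
End effector: (7.3746, 8.8971)

Answer: 7.3746 8.8971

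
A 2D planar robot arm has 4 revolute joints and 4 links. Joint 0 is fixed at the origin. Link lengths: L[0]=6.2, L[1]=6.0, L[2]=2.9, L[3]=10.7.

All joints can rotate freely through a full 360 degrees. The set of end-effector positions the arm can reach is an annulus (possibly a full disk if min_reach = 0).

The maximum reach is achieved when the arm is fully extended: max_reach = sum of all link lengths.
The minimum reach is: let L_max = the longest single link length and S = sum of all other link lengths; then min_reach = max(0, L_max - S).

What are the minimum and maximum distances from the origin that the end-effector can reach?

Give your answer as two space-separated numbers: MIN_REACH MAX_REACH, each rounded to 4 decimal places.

Link lengths: [6.2, 6.0, 2.9, 10.7]
max_reach = 6.2 + 6 + 2.9 + 10.7 = 25.8
L_max = max([6.2, 6.0, 2.9, 10.7]) = 10.7
S (sum of others) = 25.8 - 10.7 = 15.1
min_reach = max(0, 10.7 - 15.1) = max(0, -4.4) = 0

Answer: 0.0000 25.8000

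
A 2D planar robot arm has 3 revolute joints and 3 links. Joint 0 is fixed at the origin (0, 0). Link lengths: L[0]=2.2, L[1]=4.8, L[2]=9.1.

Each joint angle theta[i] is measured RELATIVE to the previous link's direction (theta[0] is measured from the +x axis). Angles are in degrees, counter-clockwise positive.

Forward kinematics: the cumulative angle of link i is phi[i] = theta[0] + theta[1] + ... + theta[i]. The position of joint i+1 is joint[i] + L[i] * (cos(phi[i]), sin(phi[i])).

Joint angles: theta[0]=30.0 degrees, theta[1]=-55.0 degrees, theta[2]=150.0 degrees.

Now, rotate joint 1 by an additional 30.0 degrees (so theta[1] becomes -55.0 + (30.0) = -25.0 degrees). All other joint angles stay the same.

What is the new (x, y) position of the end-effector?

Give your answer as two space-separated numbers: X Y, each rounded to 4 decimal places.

Answer: -1.5604 5.3642

Derivation:
joint[0] = (0.0000, 0.0000)  (base)
link 0: phi[0] = 30 = 30 deg
  cos(30 deg) = 0.8660, sin(30 deg) = 0.5000
  joint[1] = (0.0000, 0.0000) + 2.2 * (0.8660, 0.5000) = (0.0000 + 1.9053, 0.0000 + 1.1000) = (1.9053, 1.1000)
link 1: phi[1] = 30 + -25 = 5 deg
  cos(5 deg) = 0.9962, sin(5 deg) = 0.0872
  joint[2] = (1.9053, 1.1000) + 4.8 * (0.9962, 0.0872) = (1.9053 + 4.7817, 1.1000 + 0.4183) = (6.6870, 1.5183)
link 2: phi[2] = 30 + -25 + 150 = 155 deg
  cos(155 deg) = -0.9063, sin(155 deg) = 0.4226
  joint[3] = (6.6870, 1.5183) + 9.1 * (-0.9063, 0.4226) = (6.6870 + -8.2474, 1.5183 + 3.8458) = (-1.5604, 5.3642)
End effector: (-1.5604, 5.3642)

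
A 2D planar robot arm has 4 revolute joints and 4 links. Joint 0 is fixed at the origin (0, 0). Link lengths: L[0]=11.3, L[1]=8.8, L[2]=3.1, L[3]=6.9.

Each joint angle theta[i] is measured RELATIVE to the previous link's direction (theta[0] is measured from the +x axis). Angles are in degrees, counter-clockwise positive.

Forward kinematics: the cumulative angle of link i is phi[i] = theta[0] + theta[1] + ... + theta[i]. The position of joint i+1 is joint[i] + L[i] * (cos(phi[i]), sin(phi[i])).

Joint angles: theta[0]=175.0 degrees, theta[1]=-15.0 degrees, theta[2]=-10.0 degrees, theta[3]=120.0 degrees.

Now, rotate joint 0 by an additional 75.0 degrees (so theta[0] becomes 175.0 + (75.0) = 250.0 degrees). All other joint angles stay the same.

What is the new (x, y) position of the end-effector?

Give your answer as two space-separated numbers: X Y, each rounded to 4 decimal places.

Answer: -4.4394 -21.8049

Derivation:
joint[0] = (0.0000, 0.0000)  (base)
link 0: phi[0] = 250 = 250 deg
  cos(250 deg) = -0.3420, sin(250 deg) = -0.9397
  joint[1] = (0.0000, 0.0000) + 11.3 * (-0.3420, -0.9397) = (0.0000 + -3.8648, 0.0000 + -10.6185) = (-3.8648, -10.6185)
link 1: phi[1] = 250 + -15 = 235 deg
  cos(235 deg) = -0.5736, sin(235 deg) = -0.8192
  joint[2] = (-3.8648, -10.6185) + 8.8 * (-0.5736, -0.8192) = (-3.8648 + -5.0475, -10.6185 + -7.2085) = (-8.9123, -17.8271)
link 2: phi[2] = 250 + -15 + -10 = 225 deg
  cos(225 deg) = -0.7071, sin(225 deg) = -0.7071
  joint[3] = (-8.9123, -17.8271) + 3.1 * (-0.7071, -0.7071) = (-8.9123 + -2.1920, -17.8271 + -2.1920) = (-11.1043, -20.0191)
link 3: phi[3] = 250 + -15 + -10 + 120 = 345 deg
  cos(345 deg) = 0.9659, sin(345 deg) = -0.2588
  joint[4] = (-11.1043, -20.0191) + 6.9 * (0.9659, -0.2588) = (-11.1043 + 6.6649, -20.0191 + -1.7859) = (-4.4394, -21.8049)
End effector: (-4.4394, -21.8049)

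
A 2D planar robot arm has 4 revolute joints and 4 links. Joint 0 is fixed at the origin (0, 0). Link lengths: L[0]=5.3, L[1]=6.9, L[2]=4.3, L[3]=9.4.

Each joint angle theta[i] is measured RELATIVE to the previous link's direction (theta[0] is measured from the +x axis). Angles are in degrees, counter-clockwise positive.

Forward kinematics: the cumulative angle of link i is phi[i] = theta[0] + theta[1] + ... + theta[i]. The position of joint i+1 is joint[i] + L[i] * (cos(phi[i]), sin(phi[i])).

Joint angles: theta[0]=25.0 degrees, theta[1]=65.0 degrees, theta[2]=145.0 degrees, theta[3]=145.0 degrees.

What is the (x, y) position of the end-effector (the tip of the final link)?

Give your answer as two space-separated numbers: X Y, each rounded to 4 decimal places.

joint[0] = (0.0000, 0.0000)  (base)
link 0: phi[0] = 25 = 25 deg
  cos(25 deg) = 0.9063, sin(25 deg) = 0.4226
  joint[1] = (0.0000, 0.0000) + 5.3 * (0.9063, 0.4226) = (0.0000 + 4.8034, 0.0000 + 2.2399) = (4.8034, 2.2399)
link 1: phi[1] = 25 + 65 = 90 deg
  cos(90 deg) = 0.0000, sin(90 deg) = 1.0000
  joint[2] = (4.8034, 2.2399) + 6.9 * (0.0000, 1.0000) = (4.8034 + 0.0000, 2.2399 + 6.9000) = (4.8034, 9.1399)
link 2: phi[2] = 25 + 65 + 145 = 235 deg
  cos(235 deg) = -0.5736, sin(235 deg) = -0.8192
  joint[3] = (4.8034, 9.1399) + 4.3 * (-0.5736, -0.8192) = (4.8034 + -2.4664, 9.1399 + -3.5224) = (2.3371, 5.6175)
link 3: phi[3] = 25 + 65 + 145 + 145 = 380 deg
  cos(380 deg) = 0.9397, sin(380 deg) = 0.3420
  joint[4] = (2.3371, 5.6175) + 9.4 * (0.9397, 0.3420) = (2.3371 + 8.8331, 5.6175 + 3.2150) = (11.1702, 8.8325)
End effector: (11.1702, 8.8325)

Answer: 11.1702 8.8325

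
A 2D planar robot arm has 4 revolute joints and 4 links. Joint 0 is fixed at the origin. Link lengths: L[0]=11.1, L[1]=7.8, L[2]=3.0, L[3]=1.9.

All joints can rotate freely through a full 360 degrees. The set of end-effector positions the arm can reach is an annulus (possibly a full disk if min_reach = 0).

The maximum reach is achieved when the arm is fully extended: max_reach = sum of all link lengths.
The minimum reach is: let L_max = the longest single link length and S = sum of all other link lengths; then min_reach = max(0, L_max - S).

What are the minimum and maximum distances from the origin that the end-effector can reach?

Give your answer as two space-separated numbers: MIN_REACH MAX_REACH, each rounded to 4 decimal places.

Answer: 0.0000 23.8000

Derivation:
Link lengths: [11.1, 7.8, 3.0, 1.9]
max_reach = 11.1 + 7.8 + 3 + 1.9 = 23.8
L_max = max([11.1, 7.8, 3.0, 1.9]) = 11.1
S (sum of others) = 23.8 - 11.1 = 12.7
min_reach = max(0, 11.1 - 12.7) = max(0, -1.6) = 0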